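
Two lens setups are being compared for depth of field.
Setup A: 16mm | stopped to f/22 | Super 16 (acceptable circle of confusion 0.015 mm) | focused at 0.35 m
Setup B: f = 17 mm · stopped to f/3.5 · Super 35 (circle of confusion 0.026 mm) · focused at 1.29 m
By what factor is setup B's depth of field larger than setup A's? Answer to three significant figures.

Setup A: H = 16²/(22×0.015) + 16 ≈ 791.8 mm; DoF = Df − Dn = 614.62 − 244.66 ≈ 369.96 mm.
Setup B: H = 17²/(3.5×0.026) + 17 ≈ 3192.8 mm; DoF = Df − Dn = 2153.0 − 920.9 ≈ 1232.1 mm.
Ratio = 1232.1 / 369.96 ≈ 3.33.

3.33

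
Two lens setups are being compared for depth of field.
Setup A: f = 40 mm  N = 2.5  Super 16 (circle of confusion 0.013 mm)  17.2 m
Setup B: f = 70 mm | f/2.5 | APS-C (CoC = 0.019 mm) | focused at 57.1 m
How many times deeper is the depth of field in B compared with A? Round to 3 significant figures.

6.66

Setup A: H = 40²/(2.5×0.013) + 40 ≈ 49270.8 mm; DoF = Df − Dn = 26403 − 12754 ≈ 13649 mm.
Setup B: H = 70²/(2.5×0.019) + 70 ≈ 103227.9 mm; DoF = Df − Dn = 127695 − 36771 ≈ 90924 mm.
Ratio = 90924 / 13649 ≈ 6.66.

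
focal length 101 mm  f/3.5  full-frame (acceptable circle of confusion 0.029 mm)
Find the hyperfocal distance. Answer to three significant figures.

Hyperfocal distance H = f²/(N·c) + f = 101²/(3.5 × 0.029) + 101 = 10201/0.1015 + 101 ≈ 100603.5 mm ≈ 101 m.

101 m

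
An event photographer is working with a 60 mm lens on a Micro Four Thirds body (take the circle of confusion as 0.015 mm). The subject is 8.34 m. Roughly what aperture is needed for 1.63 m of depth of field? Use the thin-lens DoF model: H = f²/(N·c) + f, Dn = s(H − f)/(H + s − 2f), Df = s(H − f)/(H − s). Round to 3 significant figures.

Write h = H − f = f²/(N·c). The thin-lens limits are Dn = s·h/(h + (s−f)) and Df = s·h/(h − (s−f)), so DoF = Df − Dn = 2·s·(s−f)·h / (h² − (s−f)²).
That is a quadratic in h: DoF·h² − 2·s·(s−f)·h − DoF·(s−f)² = 0 ⇒ h = (s−f)·(s + √(s² + DoF²)) / DoF = 8280 × (8340 + √(8340² + 1630²)) / 1630 = 8280 × (8340 + 8497.79) / 1630 ≈ 85532 mm.
Then N = f²/(c·h) = 60² / (0.015 × 85532) = 3600 / 1283.0 ≈ 2.81.

f/2.81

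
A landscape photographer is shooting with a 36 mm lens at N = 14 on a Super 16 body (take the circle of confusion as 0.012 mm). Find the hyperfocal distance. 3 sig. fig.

Hyperfocal distance H = f²/(N·c) + f = 36²/(14 × 0.012) + 36 = 1296/0.168 + 36 ≈ 7750.3 mm ≈ 7.75 m.

7.75 m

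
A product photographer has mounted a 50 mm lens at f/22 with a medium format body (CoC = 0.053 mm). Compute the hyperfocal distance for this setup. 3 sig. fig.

2.19 m

Hyperfocal distance H = f²/(N·c) + f = 50²/(22 × 0.053) + 50 = 2500/1.166 + 50 ≈ 2194.1 mm ≈ 2.19 m.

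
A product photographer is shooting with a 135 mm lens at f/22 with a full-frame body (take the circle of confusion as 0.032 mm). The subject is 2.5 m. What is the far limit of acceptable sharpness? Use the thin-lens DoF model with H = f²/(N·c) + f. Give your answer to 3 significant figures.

2.75 m

Hyperfocal distance H = f²/(N·c) + f = 135²/(22 × 0.032) + 135 = 18225/0.704 + 135 ≈ 26022.8 mm ≈ 26.02 m.
Far limit Df = s·(H − f)/(H − s) = 2500 × (26022.8 − 135) / (26022.8 − 2500) = 2500 × 25887.8 / 23522.8 ≈ 2751.4 mm ≈ 2.75 m.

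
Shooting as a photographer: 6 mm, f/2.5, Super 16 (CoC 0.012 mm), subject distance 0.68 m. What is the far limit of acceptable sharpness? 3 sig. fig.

Hyperfocal distance H = f²/(N·c) + f = 6²/(2.5 × 0.012) + 6 = 36/0.03 + 6 ≈ 1206.0 mm ≈ 1.206 m.
Far limit Df = s·(H − f)/(H − s) = 680 × (1206.0 − 6) / (1206.0 − 680) = 680 × 1200.0 / 526.0 ≈ 1551.3 mm ≈ 1.55 m.

1.55 m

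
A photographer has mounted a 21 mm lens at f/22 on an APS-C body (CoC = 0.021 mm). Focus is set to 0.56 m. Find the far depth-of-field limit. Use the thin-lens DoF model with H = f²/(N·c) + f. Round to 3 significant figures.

Hyperfocal distance H = f²/(N·c) + f = 21²/(22 × 0.021) + 21 = 441/0.462 + 21 ≈ 975.5 mm ≈ 0.976 m.
Far limit Df = s·(H − f)/(H − s) = 560 × (975.5 − 21) / (975.5 − 560) = 560 × 954.5 / 415.5 ≈ 1286.4 mm ≈ 1.29 m.

1.29 m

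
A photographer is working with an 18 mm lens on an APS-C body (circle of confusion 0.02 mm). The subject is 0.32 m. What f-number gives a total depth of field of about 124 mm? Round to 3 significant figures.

f/10

Write h = H − f = f²/(N·c). The thin-lens limits are Dn = s·h/(h + (s−f)) and Df = s·h/(h − (s−f)), so DoF = Df − Dn = 2·s·(s−f)·h / (h² − (s−f)²).
That is a quadratic in h: DoF·h² − 2·s·(s−f)·h − DoF·(s−f)² = 0 ⇒ h = (s−f)·(s + √(s² + DoF²)) / DoF = 302 × (320 + √(320² + 124²)) / 124 = 302 × (320 + 343.185) / 124 ≈ 1615.2 mm.
Then N = f²/(c·h) = 18² / (0.02 × 1615.2) = 324 / 32.304 ≈ 10.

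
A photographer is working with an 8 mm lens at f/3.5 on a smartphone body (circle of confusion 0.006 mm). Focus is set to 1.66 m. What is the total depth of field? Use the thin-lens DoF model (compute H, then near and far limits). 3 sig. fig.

Hyperfocal distance H = f²/(N·c) + f = 8²/(3.5 × 0.006) + 8 = 64/0.021 + 8 ≈ 3055.6 mm ≈ 3.056 m.
Near limit Dn = s·(H − f)/(H + s − 2f) = 1660 × (3055.6 − 8) / (3055.6 + 1660 − 2 × 8) = 1660 × 3047.6 / 4699.6 ≈ 1076.5 mm.
Far limit Df = s·(H − f)/(H − s) = 1660 × (3055.6 − 8) / (3055.6 − 1660) = 1660 × 3047.6 / 1395.6 ≈ 3624.9 mm.
Depth of field = Df − Dn = 3624.9 − 1076.5 ≈ 2548.4 mm ≈ 2.55 m.

2.55 m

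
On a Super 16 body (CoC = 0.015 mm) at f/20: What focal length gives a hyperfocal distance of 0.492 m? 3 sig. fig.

From H = f²/(N·c) + f, with f ≪ H: f ≈ √(H·N·c) = √(492 × 20 × 0.015) = √147.60 ≈ 12.15 mm.
Exact: f² + N·c·f − N·c·H = 0 ⇒ f = (−N·c + √((N·c)² + 4·N·c·H))/2 = (−0.3 + √590.49)/2 ≈ 12.000 mm ≈ 12.0 mm.

12.0 mm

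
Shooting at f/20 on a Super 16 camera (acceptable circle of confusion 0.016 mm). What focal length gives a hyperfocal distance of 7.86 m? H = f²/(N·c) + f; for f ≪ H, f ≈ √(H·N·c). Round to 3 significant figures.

From H = f²/(N·c) + f, with f ≪ H: f ≈ √(H·N·c) = √(7860 × 20 × 0.016) = √2515.2 ≈ 50.15 mm.
Exact: f² + N·c·f − N·c·H = 0 ⇒ f = (−N·c + √((N·c)² + 4·N·c·H))/2 = (−0.32 + √10061)/2 ≈ 49.992 mm ≈ 50.0 mm.

50.0 mm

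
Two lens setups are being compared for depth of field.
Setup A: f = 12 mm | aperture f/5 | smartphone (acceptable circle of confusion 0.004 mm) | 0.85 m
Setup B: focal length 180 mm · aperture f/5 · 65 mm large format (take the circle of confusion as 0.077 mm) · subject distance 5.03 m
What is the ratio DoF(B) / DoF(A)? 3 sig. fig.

Setup A: H = 12²/(5×0.004) + 12 ≈ 7212.0 mm; DoF = Df − Dn = 961.96 − 761.38 ≈ 200.58 mm.
Setup B: H = 180²/(5×0.077) + 180 ≈ 84335.8 mm; DoF = Df − Dn = 5337.61 − 4755.91 ≈ 581.70 mm.
Ratio = 581.70 / 200.58 ≈ 2.90.

2.90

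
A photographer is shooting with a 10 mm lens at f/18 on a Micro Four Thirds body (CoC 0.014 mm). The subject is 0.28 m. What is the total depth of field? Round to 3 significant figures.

Hyperfocal distance H = f²/(N·c) + f = 10²/(18 × 0.014) + 10 = 100/0.252 + 10 ≈ 406.8 mm ≈ 0.407 m.
Near limit Dn = s·(H − f)/(H + s − 2f) = 280 × (406.8 − 10) / (406.8 + 280 − 2 × 10) = 280 × 396.8 / 666.8 ≈ 166.63 mm.
Far limit Df = s·(H − f)/(H − s) = 280 × (406.8 − 10) / (406.8 − 280) = 280 × 396.8 / 126.8 ≈ 876.10 mm.
Depth of field = Df − Dn = 876.10 − 166.63 ≈ 709.47 mm ≈ 0.709 m.

0.709 m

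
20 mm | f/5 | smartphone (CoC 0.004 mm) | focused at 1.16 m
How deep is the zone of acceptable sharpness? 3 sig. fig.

133 mm

Hyperfocal distance H = f²/(N·c) + f = 20²/(5 × 0.004) + 20 = 400/0.02 + 20 ≈ 20020.0 mm ≈ 20.02 m.
Near limit Dn = s·(H − f)/(H + s − 2f) = 1160 × (20020.0 − 20) / (20020.0 + 1160 − 2 × 20) = 1160 × 20000.0 / 21140.0 ≈ 1097.45 mm.
Far limit Df = s·(H − f)/(H − s) = 1160 × (20020.0 − 20) / (20020.0 − 1160) = 1160 × 20000.0 / 18860.0 ≈ 1230.12 mm.
Depth of field = Df − Dn = 1230.12 − 1097.45 ≈ 132.67 mm.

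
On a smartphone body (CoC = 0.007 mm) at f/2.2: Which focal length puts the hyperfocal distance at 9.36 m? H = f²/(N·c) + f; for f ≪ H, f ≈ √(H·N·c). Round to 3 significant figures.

12.0 mm

From H = f²/(N·c) + f, with f ≪ H: f ≈ √(H·N·c) = √(9360 × 2.2 × 0.007) = √144.14 ≈ 12.01 mm.
The +f correction barely moves this — solving exactly, f² + N·c·f − N·c·H = 0 ⇒ f = (−N·c + √((N·c)² + 4·N·c·H))/2 = (−0.0154 + √576.58)/2 ≈ 11.998 mm, so f ≈ 12.0 mm.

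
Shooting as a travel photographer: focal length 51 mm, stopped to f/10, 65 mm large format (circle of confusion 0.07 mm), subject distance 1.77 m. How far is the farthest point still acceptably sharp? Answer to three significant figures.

3.29 m

Hyperfocal distance H = f²/(N·c) + f = 51²/(10 × 0.07) + 51 = 2601/0.7 + 51 ≈ 3766.7 mm ≈ 3.767 m.
Far limit Df = s·(H − f)/(H − s) = 1770 × (3766.7 − 51) / (3766.7 − 1770) = 1770 × 3715.7 / 1996.7 ≈ 3293.8 mm ≈ 3.29 m.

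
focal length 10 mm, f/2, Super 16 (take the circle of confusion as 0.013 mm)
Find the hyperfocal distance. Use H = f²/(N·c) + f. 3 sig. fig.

Hyperfocal distance H = f²/(N·c) + f = 10²/(2 × 0.013) + 10 = 100/0.026 + 10 ≈ 3856.2 mm ≈ 3.86 m.

3.86 m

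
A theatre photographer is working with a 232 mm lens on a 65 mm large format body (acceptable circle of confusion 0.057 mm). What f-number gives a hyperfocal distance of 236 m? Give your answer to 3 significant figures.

Rearrange H = f²/(N·c) + f for N: N = f² / ((H − f)·c).
N = 232² / ((236000 − 232) × 0.057) = 53824 / 13439 ≈ 4.01.

f/4.01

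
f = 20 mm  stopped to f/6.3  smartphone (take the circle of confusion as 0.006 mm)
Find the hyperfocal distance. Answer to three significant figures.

Hyperfocal distance H = f²/(N·c) + f = 20²/(6.3 × 0.006) + 20 = 400/0.0378 + 20 ≈ 10602.0 mm ≈ 10.6 m.

10.6 m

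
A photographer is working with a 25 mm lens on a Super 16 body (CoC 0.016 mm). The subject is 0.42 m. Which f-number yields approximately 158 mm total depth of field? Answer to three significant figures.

Write h = H − f = f²/(N·c). The thin-lens limits are Dn = s·h/(h + (s−f)) and Df = s·h/(h − (s−f)), so DoF = Df − Dn = 2·s·(s−f)·h / (h² − (s−f)²).
That is a quadratic in h: DoF·h² − 2·s·(s−f)·h − DoF·(s−f)² = 0 ⇒ h = (s−f)·(s + √(s² + DoF²)) / DoF = 395 × (420 + √(420² + 158²)) / 158 = 395 × (420 + 448.736) / 158 ≈ 2171.8 mm.
Then N = f²/(c·h) = 25² / (0.016 × 2171.8) = 625 / 34.749 ≈ 18.

f/18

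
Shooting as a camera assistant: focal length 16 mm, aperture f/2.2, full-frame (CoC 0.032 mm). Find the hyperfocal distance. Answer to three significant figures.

3.65 m

Hyperfocal distance H = f²/(N·c) + f = 16²/(2.2 × 0.032) + 16 = 256/0.0704 + 16 ≈ 3652.4 mm ≈ 3.65 m.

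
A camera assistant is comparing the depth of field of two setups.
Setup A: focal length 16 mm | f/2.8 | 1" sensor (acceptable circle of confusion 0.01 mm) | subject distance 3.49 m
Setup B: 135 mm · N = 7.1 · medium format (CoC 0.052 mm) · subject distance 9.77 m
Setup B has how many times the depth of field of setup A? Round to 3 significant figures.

Setup A: H = 16²/(2.8×0.01) + 16 ≈ 9158.9 mm; DoF = Df − Dn = 5628.7 − 2529.0 ≈ 3099.7 mm.
Setup B: H = 135²/(7.1×0.052) + 135 ≈ 49498.5 mm; DoF = Df − Dn = 12139.4 − 8174.5 ≈ 3964.9 mm.
Ratio = 3964.9 / 3099.7 ≈ 1.28.

1.28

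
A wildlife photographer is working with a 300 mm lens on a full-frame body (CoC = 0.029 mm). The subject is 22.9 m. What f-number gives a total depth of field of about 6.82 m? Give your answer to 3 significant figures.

Write h = H − f = f²/(N·c). The thin-lens limits are Dn = s·h/(h + (s−f)) and Df = s·h/(h − (s−f)), so DoF = Df − Dn = 2·s·(s−f)·h / (h² − (s−f)²).
That is a quadratic in h: DoF·h² − 2·s·(s−f)·h − DoF·(s−f)² = 0 ⇒ h = (s−f)·(s + √(s² + DoF²)) / DoF = 22600 × (22900 + √(22900² + 6820²)) / 6820 = 22600 × (22900 + 23894.0) / 6820 ≈ 155065 mm.
Then N = f²/(c·h) = 300² / (0.029 × 155065) = 90000 / 4496.9 ≈ 20.

f/20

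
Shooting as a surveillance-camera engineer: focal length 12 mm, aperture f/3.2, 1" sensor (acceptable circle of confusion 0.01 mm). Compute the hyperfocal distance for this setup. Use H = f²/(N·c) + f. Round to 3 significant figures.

Hyperfocal distance H = f²/(N·c) + f = 12²/(3.2 × 0.01) + 12 = 144/0.032 + 12 ≈ 4512.0 mm ≈ 4.51 m.

4.51 m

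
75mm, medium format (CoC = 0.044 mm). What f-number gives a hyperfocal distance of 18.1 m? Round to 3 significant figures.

f/7.09

Rearrange H = f²/(N·c) + f for N: N = f² / ((H − f)·c).
N = 75² / ((18100 − 75) × 0.044) = 5625 / 793.1 ≈ 7.09.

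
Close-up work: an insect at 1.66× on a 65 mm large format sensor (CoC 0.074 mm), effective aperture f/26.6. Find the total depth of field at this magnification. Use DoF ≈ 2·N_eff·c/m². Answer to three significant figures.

1.43 mm

At magnification m, DoF ≈ 2·N_eff·c/m² = 2 × 26.6 × 0.074 / 1.66² = 3.937 / 2.756 ≈ 1.43 mm.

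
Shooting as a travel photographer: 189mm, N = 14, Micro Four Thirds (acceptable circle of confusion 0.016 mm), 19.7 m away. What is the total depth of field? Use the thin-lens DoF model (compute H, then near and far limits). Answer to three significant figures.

Hyperfocal distance H = f²/(N·c) + f = 189²/(14 × 0.016) + 189 = 35721/0.224 + 189 ≈ 159657.8 mm ≈ 159.7 m.
Near limit Dn = s·(H − f)/(H + s − 2f) = 19700 × (159657.8 − 189) / (159657.8 + 19700 − 2 × 189) = 19700 × 159468.8 / 178979.8 ≈ 17552.5 mm.
Far limit Df = s·(H − f)/(H − s) = 19700 × (159657.8 − 189) / (159657.8 − 19700) = 19700 × 159468.8 / 139957.8 ≈ 22446.3 mm.
Depth of field = Df − Dn = 22446.3 − 17552.5 ≈ 4893.8 mm ≈ 4.89 m.

4.89 m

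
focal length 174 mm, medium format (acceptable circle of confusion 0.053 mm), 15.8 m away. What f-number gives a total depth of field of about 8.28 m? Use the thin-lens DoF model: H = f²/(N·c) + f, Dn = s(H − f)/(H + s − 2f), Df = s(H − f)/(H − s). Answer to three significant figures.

Write h = H − f = f²/(N·c). The thin-lens limits are Dn = s·h/(h + (s−f)) and Df = s·h/(h − (s−f)), so DoF = Df − Dn = 2·s·(s−f)·h / (h² − (s−f)²).
That is a quadratic in h: DoF·h² − 2·s·(s−f)·h − DoF·(s−f)² = 0 ⇒ h = (s−f)·(s + √(s² + DoF²)) / DoF = 15626 × (15800 + √(15800² + 8280²)) / 8280 = 15626 × (15800 + 17838.1) / 8280 ≈ 63482 mm.
Then N = f²/(c·h) = 174² / (0.053 × 63482) = 30276 / 3364.5 ≈ 9.

f/9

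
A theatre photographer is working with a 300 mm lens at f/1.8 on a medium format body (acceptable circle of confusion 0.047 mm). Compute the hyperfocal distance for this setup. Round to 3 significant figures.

Hyperfocal distance H = f²/(N·c) + f = 300²/(1.8 × 0.047) + 300 = 90000/0.0846 + 300 ≈ 1064129.8 mm ≈ 1060 m.

1060 m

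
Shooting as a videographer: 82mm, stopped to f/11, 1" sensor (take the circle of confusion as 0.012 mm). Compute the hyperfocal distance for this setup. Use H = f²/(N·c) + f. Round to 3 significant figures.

51.0 m

Hyperfocal distance H = f²/(N·c) + f = 82²/(11 × 0.012) + 82 = 6724/0.132 + 82 ≈ 51021.4 mm ≈ 51.0 m.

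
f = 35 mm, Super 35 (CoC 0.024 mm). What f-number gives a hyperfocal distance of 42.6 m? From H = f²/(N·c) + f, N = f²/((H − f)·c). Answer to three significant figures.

Rearrange H = f²/(N·c) + f for N: N = f² / ((H − f)·c).
N = 35² / ((42600 − 35) × 0.024) = 1225 / 1022 ≈ 1.20.

f/1.20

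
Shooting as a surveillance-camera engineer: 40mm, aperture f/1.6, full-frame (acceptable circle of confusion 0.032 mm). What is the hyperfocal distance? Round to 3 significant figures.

31.3 m

Hyperfocal distance H = f²/(N·c) + f = 40²/(1.6 × 0.032) + 40 = 1600/0.0512 + 40 ≈ 31290.0 mm ≈ 31.3 m.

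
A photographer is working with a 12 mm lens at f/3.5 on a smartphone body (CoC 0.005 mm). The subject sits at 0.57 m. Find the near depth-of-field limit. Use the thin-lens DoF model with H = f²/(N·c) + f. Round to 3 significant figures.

0.534 m

Hyperfocal distance H = f²/(N·c) + f = 12²/(3.5 × 0.005) + 12 = 144/0.0175 + 12 ≈ 8240.6 mm ≈ 8.241 m.
Near limit Dn = s·(H − f)/(H + s − 2f) = 570 × (8240.6 − 12) / (8240.6 + 570 − 2 × 12) = 570 × 8228.6 / 8786.6 ≈ 533.80 mm ≈ 0.534 m.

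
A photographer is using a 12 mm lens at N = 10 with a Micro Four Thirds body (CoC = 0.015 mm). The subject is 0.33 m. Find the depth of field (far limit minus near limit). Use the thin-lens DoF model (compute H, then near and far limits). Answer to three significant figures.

Hyperfocal distance H = f²/(N·c) + f = 12²/(10 × 0.015) + 12 = 144/0.15 + 12 ≈ 972.0 mm ≈ 0.972 m.
Near limit Dn = s·(H − f)/(H + s − 2f) = 330 × (972.0 − 12) / (972.0 + 330 − 2 × 12) = 330 × 960.0 / 1278.0 ≈ 247.89 mm.
Far limit Df = s·(H − f)/(H − s) = 330 × (972.0 − 12) / (972.0 − 330) = 330 × 960.0 / 642.0 ≈ 493.46 mm.
Depth of field = Df − Dn = 493.46 − 247.89 ≈ 245.57 mm.

246 mm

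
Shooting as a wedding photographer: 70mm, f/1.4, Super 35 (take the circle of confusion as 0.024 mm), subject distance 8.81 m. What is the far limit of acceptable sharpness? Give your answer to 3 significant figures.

9.37 m

Hyperfocal distance H = f²/(N·c) + f = 70²/(1.4 × 0.024) + 70 = 4900/0.0336 + 70 ≈ 145903.3 mm ≈ 145.9 m.
Far limit Df = s·(H − f)/(H − s) = 8810 × (145903.3 − 70) / (145903.3 − 8810) = 8810 × 145833.3 / 137093.3 ≈ 9371.7 mm ≈ 9.37 m.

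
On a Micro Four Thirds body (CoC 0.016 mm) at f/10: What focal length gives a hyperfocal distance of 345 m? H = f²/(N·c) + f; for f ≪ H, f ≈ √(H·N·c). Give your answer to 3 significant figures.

235 mm

From H = f²/(N·c) + f, with f ≪ H: f ≈ √(H·N·c) = √(345000 × 10 × 0.016) = √55200 ≈ 234.9 mm.
The +f correction barely moves this — solving exactly, f² + N·c·f − N·c·H = 0 ⇒ f = (−N·c + √((N·c)² + 4·N·c·H))/2 = (−0.16 + √220800)/2 ≈ 234.87 mm, so f ≈ 235 mm.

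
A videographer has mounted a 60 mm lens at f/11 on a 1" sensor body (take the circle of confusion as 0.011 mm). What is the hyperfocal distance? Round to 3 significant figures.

Hyperfocal distance H = f²/(N·c) + f = 60²/(11 × 0.011) + 60 = 3600/0.121 + 60 ≈ 29812.1 mm ≈ 29.8 m.

29.8 m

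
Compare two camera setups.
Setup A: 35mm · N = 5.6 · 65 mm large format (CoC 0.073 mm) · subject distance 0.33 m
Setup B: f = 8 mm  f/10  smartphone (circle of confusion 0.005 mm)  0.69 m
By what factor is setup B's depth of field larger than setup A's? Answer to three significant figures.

Setup A: H = 35²/(5.6×0.073) + 35 ≈ 3031.6 mm; DoF = Df − Dn = 366.035 − 300.424 ≈ 65.611 mm.
Setup B: H = 8²/(10×0.005) + 8 ≈ 1288.0 mm; DoF = Df − Dn = 1476.9 − 450.2 ≈ 1026.7 mm.
Ratio = 1026.7 / 65.611 ≈ 15.6.

15.6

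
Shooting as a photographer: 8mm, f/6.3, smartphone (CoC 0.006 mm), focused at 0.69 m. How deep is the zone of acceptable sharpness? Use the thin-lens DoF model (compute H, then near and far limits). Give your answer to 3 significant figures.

Hyperfocal distance H = f²/(N·c) + f = 8²/(6.3 × 0.006) + 8 = 64/0.0378 + 8 ≈ 1701.1 mm ≈ 1.701 m.
Near limit Dn = s·(H − f)/(H + s − 2f) = 690 × (1701.1 − 8) / (1701.1 + 690 − 2 × 8) = 690 × 1693.1 / 2375.1 ≈ 491.87 mm.
Far limit Df = s·(H − f)/(H − s) = 690 × (1701.1 − 8) / (1701.1 − 690) = 690 × 1693.1 / 1011.1 ≈ 1155.40 mm.
Depth of field = Df − Dn = 1155.40 − 491.87 ≈ 663.53 mm ≈ 0.664 m.

0.664 m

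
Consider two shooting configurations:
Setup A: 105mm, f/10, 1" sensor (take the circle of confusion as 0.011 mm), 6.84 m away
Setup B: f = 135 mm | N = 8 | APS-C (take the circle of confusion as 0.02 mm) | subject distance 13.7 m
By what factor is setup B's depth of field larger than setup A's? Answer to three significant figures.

Setup A: H = 105²/(10×0.011) + 105 ≈ 100332.3 mm; DoF = Df − Dn = 7332.74 − 6409.31 ≈ 923.43 mm.
Setup B: H = 135²/(8×0.02) + 135 ≈ 114041.2 mm; DoF = Df − Dn = 15552.1 − 12242.1 ≈ 3310.0 mm.
Ratio = 3310.0 / 923.43 ≈ 3.58.

3.58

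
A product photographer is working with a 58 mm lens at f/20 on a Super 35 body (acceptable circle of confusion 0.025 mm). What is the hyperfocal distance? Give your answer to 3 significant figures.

Hyperfocal distance H = f²/(N·c) + f = 58²/(20 × 0.025) + 58 = 3364/0.5 + 58 ≈ 6786.0 mm ≈ 6.79 m.

6.79 m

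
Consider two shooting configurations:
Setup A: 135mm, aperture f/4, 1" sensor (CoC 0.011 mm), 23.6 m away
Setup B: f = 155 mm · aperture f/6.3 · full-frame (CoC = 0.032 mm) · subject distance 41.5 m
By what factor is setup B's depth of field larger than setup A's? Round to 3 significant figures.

12.2

Setup A: H = 135²/(4×0.011) + 135 ≈ 414339.5 mm; DoF = Df − Dn = 25017.2 − 22334.7 ≈ 2682.5 mm.
Setup B: H = 155²/(6.3×0.032) + 155 ≈ 119326.6 mm; DoF = Df − Dn = 63547 − 30811 ≈ 32736 mm.
Ratio = 32736 / 2682.5 ≈ 12.2.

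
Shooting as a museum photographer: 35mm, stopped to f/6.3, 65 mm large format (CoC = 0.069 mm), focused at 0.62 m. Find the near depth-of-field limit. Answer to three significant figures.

0.513 m

Hyperfocal distance H = f²/(N·c) + f = 35²/(6.3 × 0.069) + 35 = 1225/0.4347 + 35 ≈ 2853.0 mm ≈ 2.853 m.
Near limit Dn = s·(H − f)/(H + s − 2f) = 620 × (2853.0 − 35) / (2853.0 + 620 − 2 × 35) = 620 × 2818.0 / 3403.0 ≈ 513.42 mm ≈ 0.513 m.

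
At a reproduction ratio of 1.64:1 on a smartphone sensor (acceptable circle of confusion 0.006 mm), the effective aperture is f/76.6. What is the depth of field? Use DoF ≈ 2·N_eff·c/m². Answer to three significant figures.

At magnification m, DoF ≈ 2·N_eff·c/m² = 2 × 76.6 × 0.006 / 1.64² = 0.9192 / 2.69 ≈ 0.342 mm.

0.342 mm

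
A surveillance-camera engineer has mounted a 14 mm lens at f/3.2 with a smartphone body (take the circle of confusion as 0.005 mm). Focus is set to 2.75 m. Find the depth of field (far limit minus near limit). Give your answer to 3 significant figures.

Hyperfocal distance H = f²/(N·c) + f = 14²/(3.2 × 0.005) + 14 = 196/0.016 + 14 ≈ 12264.0 mm ≈ 12.26 m.
Near limit Dn = s·(H − f)/(H + s − 2f) = 2750 × (12264.0 − 14) / (12264.0 + 2750 − 2 × 14) = 2750 × 12250.0 / 14986.0 ≈ 2247.9 mm.
Far limit Df = s·(H − f)/(H − s) = 2750 × (12264.0 − 14) / (12264.0 − 2750) = 2750 × 12250.0 / 9514.0 ≈ 3540.8 mm.
Depth of field = Df − Dn = 3540.8 − 2247.9 ≈ 1292.9 mm ≈ 1.29 m.

1.29 m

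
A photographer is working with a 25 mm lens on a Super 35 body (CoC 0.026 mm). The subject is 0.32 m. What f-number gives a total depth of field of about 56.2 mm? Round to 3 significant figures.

Write h = H − f = f²/(N·c). The thin-lens limits are Dn = s·h/(h + (s−f)) and Df = s·h/(h − (s−f)), so DoF = Df − Dn = 2·s·(s−f)·h / (h² − (s−f)²).
That is a quadratic in h: DoF·h² − 2·s·(s−f)·h − DoF·(s−f)² = 0 ⇒ h = (s−f)·(s + √(s² + DoF²)) / DoF = 295 × (320 + √(320² + 56.2²)) / 56.2 = 295 × (320 + 324.898) / 56.2 ≈ 3385.1 mm.
Then N = f²/(c·h) = 25² / (0.026 × 3385.1) = 625 / 88.014 ≈ 7.10.

f/7.10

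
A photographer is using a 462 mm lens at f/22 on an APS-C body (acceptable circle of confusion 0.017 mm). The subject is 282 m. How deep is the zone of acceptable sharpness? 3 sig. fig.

368 m

Hyperfocal distance H = f²/(N·c) + f = 462²/(22 × 0.017) + 462 = 213444/0.374 + 462 ≈ 571167.9 mm ≈ 571.2 m.
Near limit Dn = s·(H − f)/(H + s − 2f) = 282000 × (571167.9 − 462) / (571167.9 + 282000 − 2 × 462) = 282000 × 570705.9 / 852243.9 ≈ 188842 mm.
Far limit Df = s·(H − f)/(H − s) = 282000 × (571167.9 − 462) / (571167.9 − 282000) = 282000 × 570705.9 / 289167.9 ≈ 556559 mm.
Depth of field = Df − Dn = 556559 − 188842 ≈ 367717 mm ≈ 368 m.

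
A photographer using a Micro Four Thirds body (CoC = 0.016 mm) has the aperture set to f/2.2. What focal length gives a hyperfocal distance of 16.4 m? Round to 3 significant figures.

From H = f²/(N·c) + f, with f ≪ H: f ≈ √(H·N·c) = √(16400 × 2.2 × 0.016) = √577.28 ≈ 24.03 mm.
The +f correction barely moves this — solving exactly, f² + N·c·f − N·c·H = 0 ⇒ f = (−N·c + √((N·c)² + 4·N·c·H))/2 = (−0.0352 + √2309.1)/2 ≈ 24.009 mm, so f ≈ 24.0 mm.

24.0 mm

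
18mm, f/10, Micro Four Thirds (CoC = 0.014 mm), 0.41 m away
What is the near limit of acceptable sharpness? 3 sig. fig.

Hyperfocal distance H = f²/(N·c) + f = 18²/(10 × 0.014) + 18 = 324/0.14 + 18 ≈ 2332.3 mm ≈ 2.332 m.
Near limit Dn = s·(H − f)/(H + s − 2f) = 410 × (2332.3 − 18) / (2332.3 + 410 − 2 × 18) = 410 × 2314.3 / 2706.3 ≈ 350.61 mm.

351 mm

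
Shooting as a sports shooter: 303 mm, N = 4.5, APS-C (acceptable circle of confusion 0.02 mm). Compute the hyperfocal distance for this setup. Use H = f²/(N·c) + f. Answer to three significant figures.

1020 m

Hyperfocal distance H = f²/(N·c) + f = 303²/(4.5 × 0.02) + 303 = 91809/0.09 + 303 ≈ 1020403.0 mm ≈ 1020 m.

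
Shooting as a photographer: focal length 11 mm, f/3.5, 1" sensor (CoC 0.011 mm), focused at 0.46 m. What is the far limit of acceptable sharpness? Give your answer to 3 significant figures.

0.537 m

Hyperfocal distance H = f²/(N·c) + f = 11²/(3.5 × 0.011) + 11 = 121/0.0385 + 11 ≈ 3153.9 mm ≈ 3.154 m.
Far limit Df = s·(H − f)/(H − s) = 460 × (3153.9 − 11) / (3153.9 − 460) = 460 × 3142.9 / 2693.9 ≈ 536.67 mm ≈ 0.537 m.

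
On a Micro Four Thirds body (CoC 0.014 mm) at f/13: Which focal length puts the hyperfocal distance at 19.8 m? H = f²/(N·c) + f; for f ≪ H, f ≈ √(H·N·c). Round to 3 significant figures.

From H = f²/(N·c) + f, with f ≪ H: f ≈ √(H·N·c) = √(19800 × 13 × 0.014) = √3603.6 ≈ 60.03 mm.
Exact: f² + N·c·f − N·c·H = 0 ⇒ f = (−N·c + √((N·c)² + 4·N·c·H))/2 = (−0.182 + √14414)/2 ≈ 59.939 mm ≈ 59.9 mm.

59.9 mm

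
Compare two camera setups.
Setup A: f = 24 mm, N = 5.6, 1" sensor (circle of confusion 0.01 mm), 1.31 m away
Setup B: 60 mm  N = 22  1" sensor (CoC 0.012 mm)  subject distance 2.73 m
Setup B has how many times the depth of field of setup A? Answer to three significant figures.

Setup A: H = 24²/(5.6×0.01) + 24 ≈ 10309.7 mm; DoF = Df − Dn = 1497.19 − 1164.42 ≈ 332.77 mm.
Setup B: H = 60²/(22×0.012) + 60 ≈ 13696.4 mm; DoF = Df − Dn = 3394.7 − 2283.0 ≈ 1111.7 mm.
Ratio = 1111.7 / 332.77 ≈ 3.34.

3.34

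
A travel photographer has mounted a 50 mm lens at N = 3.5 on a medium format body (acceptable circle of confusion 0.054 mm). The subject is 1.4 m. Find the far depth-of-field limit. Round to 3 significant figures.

Hyperfocal distance H = f²/(N·c) + f = 50²/(3.5 × 0.054) + 50 = 2500/0.189 + 50 ≈ 13277.5 mm ≈ 13.28 m.
Far limit Df = s·(H − f)/(H − s) = 1400 × (13277.5 − 50) / (13277.5 − 1400) = 1400 × 13227.5 / 11877.5 ≈ 1559.1 mm ≈ 1.56 m.

1.56 m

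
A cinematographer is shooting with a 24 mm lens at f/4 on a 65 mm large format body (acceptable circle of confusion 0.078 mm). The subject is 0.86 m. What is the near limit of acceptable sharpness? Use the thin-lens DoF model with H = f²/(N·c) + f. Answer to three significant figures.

Hyperfocal distance H = f²/(N·c) + f = 24²/(4 × 0.078) + 24 = 576/0.312 + 24 ≈ 1870.2 mm ≈ 1.870 m.
Near limit Dn = s·(H − f)/(H + s − 2f) = 860 × (1870.2 − 24) / (1870.2 + 860 − 2 × 24) = 860 × 1846.2 / 2682.2 ≈ 591.95 mm ≈ 0.592 m.

0.592 m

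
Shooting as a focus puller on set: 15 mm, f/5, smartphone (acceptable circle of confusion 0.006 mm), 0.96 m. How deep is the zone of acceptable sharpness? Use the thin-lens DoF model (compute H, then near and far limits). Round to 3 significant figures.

Hyperfocal distance H = f²/(N·c) + f = 15²/(5 × 0.006) + 15 = 225/0.03 + 15 ≈ 7515.0 mm ≈ 7.515 m.
Near limit Dn = s·(H − f)/(H + s − 2f) = 960 × (7515.0 − 15) / (7515.0 + 960 − 2 × 15) = 960 × 7500.0 / 8445.0 ≈ 852.58 mm.
Far limit Df = s·(H − f)/(H − s) = 960 × (7515.0 − 15) / (7515.0 − 960) = 960 × 7500.0 / 6555.0 ≈ 1098.40 mm.
Depth of field = Df − Dn = 1098.40 − 852.58 ≈ 245.82 mm.

246 mm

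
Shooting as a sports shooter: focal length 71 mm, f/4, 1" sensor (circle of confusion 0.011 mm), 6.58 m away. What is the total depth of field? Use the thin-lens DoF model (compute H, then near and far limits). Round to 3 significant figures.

Hyperfocal distance H = f²/(N·c) + f = 71²/(4 × 0.011) + 71 = 5041/0.044 + 71 ≈ 114639.2 mm ≈ 114.6 m.
Near limit Dn = s·(H − f)/(H + s − 2f) = 6580 × (114639.2 − 71) / (114639.2 + 6580 − 2 × 71) = 6580 × 114568.2 / 121077.2 ≈ 6226.27 mm.
Far limit Df = s·(H − f)/(H − s) = 6580 × (114639.2 − 71) / (114639.2 − 6580) = 6580 × 114568.2 / 108059.2 ≈ 6976.35 mm.
Depth of field = Df − Dn = 6976.35 − 6226.27 ≈ 750.08 mm ≈ 0.750 m.

0.750 m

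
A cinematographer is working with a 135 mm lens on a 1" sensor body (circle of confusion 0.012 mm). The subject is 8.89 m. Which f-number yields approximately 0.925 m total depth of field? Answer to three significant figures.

Write h = H − f = f²/(N·c). The thin-lens limits are Dn = s·h/(h + (s−f)) and Df = s·h/(h − (s−f)), so DoF = Df − Dn = 2·s·(s−f)·h / (h² − (s−f)²).
That is a quadratic in h: DoF·h² − 2·s·(s−f)·h − DoF·(s−f)² = 0 ⇒ h = (s−f)·(s + √(s² + DoF²)) / DoF = 8755 × (8890 + √(8890² + 925²)) / 925 = 8755 × (8890 + 8937.99) / 925 ≈ 168740 mm.
Then N = f²/(c·h) = 135² / (0.012 × 168740) = 18225 / 2024.9 ≈ 9.

f/9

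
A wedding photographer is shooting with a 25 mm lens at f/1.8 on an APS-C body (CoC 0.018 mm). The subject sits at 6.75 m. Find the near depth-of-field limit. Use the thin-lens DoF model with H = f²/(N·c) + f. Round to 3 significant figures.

Hyperfocal distance H = f²/(N·c) + f = 25²/(1.8 × 0.018) + 25 = 625/0.0324 + 25 ≈ 19315.1 mm ≈ 19.32 m.
Near limit Dn = s·(H − f)/(H + s − 2f) = 6750 × (19315.1 − 25) / (19315.1 + 6750 − 2 × 25) = 6750 × 19290.1 / 26015.1 ≈ 5005.1 mm ≈ 5.01 m.

5.01 m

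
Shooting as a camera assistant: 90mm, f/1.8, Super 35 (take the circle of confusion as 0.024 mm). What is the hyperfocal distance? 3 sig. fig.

188 m

Hyperfocal distance H = f²/(N·c) + f = 90²/(1.8 × 0.024) + 90 = 8100/0.0432 + 90 ≈ 187590.0 mm ≈ 188 m.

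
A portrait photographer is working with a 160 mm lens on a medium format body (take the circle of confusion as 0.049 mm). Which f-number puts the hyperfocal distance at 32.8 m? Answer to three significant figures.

f/16

Rearrange H = f²/(N·c) + f for N: N = f² / ((H − f)·c).
N = 160² / ((32800 − 160) × 0.049) = 25600 / 1599 ≈ 16.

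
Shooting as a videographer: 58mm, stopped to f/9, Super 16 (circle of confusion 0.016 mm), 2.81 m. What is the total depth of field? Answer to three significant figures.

0.671 m

Hyperfocal distance H = f²/(N·c) + f = 58²/(9 × 0.016) + 58 = 3364/0.144 + 58 ≈ 23419.1 mm ≈ 23.42 m.
Near limit Dn = s·(H − f)/(H + s − 2f) = 2810 × (23419.1 − 58) / (23419.1 + 2810 − 2 × 58) = 2810 × 23361.1 / 26113.1 ≈ 2513.86 mm.
Far limit Df = s·(H − f)/(H − s) = 2810 × (23419.1 − 58) / (23419.1 − 2810) = 2810 × 23361.1 / 20609.1 ≈ 3185.23 mm.
Depth of field = Df − Dn = 3185.23 − 2513.86 ≈ 671.37 mm ≈ 0.671 m.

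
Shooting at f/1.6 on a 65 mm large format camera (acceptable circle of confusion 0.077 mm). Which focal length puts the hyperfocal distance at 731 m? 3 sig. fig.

300 mm

From H = f²/(N·c) + f, with f ≪ H: f ≈ √(H·N·c) = √(731000 × 1.6 × 0.077) = √90059 ≈ 300.1 mm.
The +f correction barely moves this — solving exactly, f² + N·c·f − N·c·H = 0 ⇒ f = (−N·c + √((N·c)² + 4·N·c·H))/2 = (−0.1232 + √360237)/2 ≈ 300.04 mm, so f ≈ 300 mm.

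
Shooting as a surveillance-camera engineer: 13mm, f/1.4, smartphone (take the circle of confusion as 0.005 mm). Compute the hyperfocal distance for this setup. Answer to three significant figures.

Hyperfocal distance H = f²/(N·c) + f = 13²/(1.4 × 0.005) + 13 = 169/0.007 + 13 ≈ 24155.9 mm ≈ 24.2 m.

24.2 m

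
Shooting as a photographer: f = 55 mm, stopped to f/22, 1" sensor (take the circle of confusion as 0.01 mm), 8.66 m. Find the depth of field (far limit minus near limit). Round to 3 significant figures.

Hyperfocal distance H = f²/(N·c) + f = 55²/(22 × 0.01) + 55 = 3025/0.22 + 55 ≈ 13805.0 mm ≈ 13.80 m.
Near limit Dn = s·(H − f)/(H + s − 2f) = 8660 × (13805.0 − 55) / (13805.0 + 8660 − 2 × 55) = 8660 × 13750.0 / 22355.0 ≈ 5327 mm.
Far limit Df = s·(H − f)/(H − s) = 8660 × (13805.0 − 55) / (13805.0 − 8660) = 8660 × 13750.0 / 5145.0 ≈ 23144 mm.
Depth of field = Df − Dn = 23144 − 5327 ≈ 17817 mm ≈ 17.8 m.

17.8 m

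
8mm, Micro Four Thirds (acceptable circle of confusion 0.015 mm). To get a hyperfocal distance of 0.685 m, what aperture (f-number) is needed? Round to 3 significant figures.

f/6.30

Rearrange H = f²/(N·c) + f for N: N = f² / ((H − f)·c).
N = 8² / ((685 − 8) × 0.015) = 64 / 10.15 ≈ 6.30.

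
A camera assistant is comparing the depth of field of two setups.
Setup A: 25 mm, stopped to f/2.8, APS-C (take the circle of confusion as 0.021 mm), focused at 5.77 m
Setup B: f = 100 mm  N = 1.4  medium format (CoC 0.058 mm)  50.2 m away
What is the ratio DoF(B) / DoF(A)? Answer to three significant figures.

Setup A: H = 25²/(2.8×0.021) + 25 ≈ 10654.3 mm; DoF = Df − Dn = 12556.8 − 3745.6 ≈ 8811.2 mm.
Setup B: H = 100²/(1.4×0.058) + 100 ≈ 123252.7 mm; DoF = Df − Dn = 84627 − 35684 ≈ 48943 mm.
Ratio = 48943 / 8811.2 ≈ 5.55.

5.55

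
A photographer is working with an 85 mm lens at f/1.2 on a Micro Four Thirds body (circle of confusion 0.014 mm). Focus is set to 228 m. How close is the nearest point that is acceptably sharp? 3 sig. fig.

Hyperfocal distance H = f²/(N·c) + f = 85²/(1.2 × 0.014) + 85 = 7225/0.0168 + 85 ≈ 430144.5 mm ≈ 430.1 m.
Near limit Dn = s·(H − f)/(H + s − 2f) = 228000 × (430144.5 − 85) / (430144.5 + 228000 − 2 × 85) = 228000 × 430059.5 / 657974.5 ≈ 149023 mm ≈ 149 m.

149 m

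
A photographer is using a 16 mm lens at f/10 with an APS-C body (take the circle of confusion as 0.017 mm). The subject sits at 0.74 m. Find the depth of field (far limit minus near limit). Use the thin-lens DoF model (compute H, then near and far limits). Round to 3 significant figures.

Hyperfocal distance H = f²/(N·c) + f = 16²/(10 × 0.017) + 16 = 256/0.17 + 16 ≈ 1521.9 mm ≈ 1.522 m.
Near limit Dn = s·(H − f)/(H + s − 2f) = 740 × (1521.9 − 16) / (1521.9 + 740 − 2 × 16) = 740 × 1505.9 / 2229.9 ≈ 499.74 mm.
Far limit Df = s·(H − f)/(H − s) = 740 × (1521.9 − 16) / (1521.9 − 740) = 740 × 1505.9 / 781.9 ≈ 1425.22 mm.
Depth of field = Df − Dn = 1425.22 − 499.74 ≈ 925.48 mm ≈ 0.925 m.

0.925 m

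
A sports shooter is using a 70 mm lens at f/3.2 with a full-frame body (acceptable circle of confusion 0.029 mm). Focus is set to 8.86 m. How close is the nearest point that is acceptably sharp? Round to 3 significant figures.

Hyperfocal distance H = f²/(N·c) + f = 70²/(3.2 × 0.029) + 70 = 4900/0.0928 + 70 ≈ 52871.7 mm ≈ 52.87 m.
Near limit Dn = s·(H − f)/(H + s − 2f) = 8860 × (52871.7 − 70) / (52871.7 + 8860 − 2 × 70) = 8860 × 52801.7 / 61591.7 ≈ 7595.6 mm ≈ 7.60 m.

7.60 m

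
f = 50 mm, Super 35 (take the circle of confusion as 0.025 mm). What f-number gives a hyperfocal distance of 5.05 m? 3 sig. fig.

f/20

Rearrange H = f²/(N·c) + f for N: N = f² / ((H − f)·c).
N = 50² / ((5050 − 50) × 0.025) = 2500 / 125.0 ≈ 20.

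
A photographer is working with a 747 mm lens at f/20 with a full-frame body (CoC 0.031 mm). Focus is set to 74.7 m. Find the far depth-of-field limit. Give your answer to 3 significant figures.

81.4 m

Hyperfocal distance H = f²/(N·c) + f = 747²/(20 × 0.031) + 747 = 558009/0.62 + 747 ≈ 900761.5 mm ≈ 900.8 m.
Far limit Df = s·(H − f)/(H − s) = 74700 × (900761.5 − 747) / (900761.5 − 74700) = 74700 × 900014.5 / 826061.5 ≈ 81388 mm ≈ 81.4 m.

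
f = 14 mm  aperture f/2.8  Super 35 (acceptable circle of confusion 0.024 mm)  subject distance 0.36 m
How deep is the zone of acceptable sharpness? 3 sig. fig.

Hyperfocal distance H = f²/(N·c) + f = 14²/(2.8 × 0.024) + 14 = 196/0.0672 + 14 ≈ 2930.7 mm ≈ 2.931 m.
Near limit Dn = s·(H − f)/(H + s − 2f) = 360 × (2930.7 − 14) / (2930.7 + 360 − 2 × 14) = 360 × 2916.7 / 3262.7 ≈ 321.823 mm.
Far limit Df = s·(H − f)/(H − s) = 360 × (2930.7 − 14) / (2930.7 − 360) = 360 × 2916.7 / 2570.7 ≈ 408.454 mm.
Depth of field = Df − Dn = 408.454 − 321.823 ≈ 86.631 mm.

86.6 mm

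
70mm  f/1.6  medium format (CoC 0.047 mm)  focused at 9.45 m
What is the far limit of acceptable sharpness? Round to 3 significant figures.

11.0 m

Hyperfocal distance H = f²/(N·c) + f = 70²/(1.6 × 0.047) + 70 = 4900/0.0752 + 70 ≈ 65229.6 mm ≈ 65.23 m.
Far limit Df = s·(H − f)/(H − s) = 9450 × (65229.6 − 70) / (65229.6 − 9450) = 9450 × 65159.6 / 55779.6 ≈ 11039 mm ≈ 11.0 m.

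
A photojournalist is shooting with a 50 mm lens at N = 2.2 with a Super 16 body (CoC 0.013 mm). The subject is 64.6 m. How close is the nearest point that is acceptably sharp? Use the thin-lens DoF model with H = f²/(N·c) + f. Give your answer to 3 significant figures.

37.2 m

Hyperfocal distance H = f²/(N·c) + f = 50²/(2.2 × 0.013) + 50 = 2500/0.0286 + 50 ≈ 87462.6 mm ≈ 87.46 m.
Near limit Dn = s·(H − f)/(H + s − 2f) = 64600 × (87462.6 − 50) / (87462.6 + 64600 − 2 × 50) = 64600 × 87412.6 / 151962.6 ≈ 37159 mm ≈ 37.2 m.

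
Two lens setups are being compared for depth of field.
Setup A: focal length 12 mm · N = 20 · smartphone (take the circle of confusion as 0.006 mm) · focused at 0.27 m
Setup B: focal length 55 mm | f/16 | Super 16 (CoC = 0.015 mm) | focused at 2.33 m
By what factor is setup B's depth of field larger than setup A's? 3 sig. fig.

7.14

Setup A: H = 12²/(20×0.006) + 12 ≈ 1212.0 mm; DoF = Df − Dn = 343.95 − 222.22 ≈ 121.73 mm.
Setup B: H = 55²/(16×0.015) + 55 ≈ 12659.2 mm; DoF = Df − Dn = 2843.18 − 1973.75 ≈ 869.43 mm.
Ratio = 869.43 / 121.73 ≈ 7.14.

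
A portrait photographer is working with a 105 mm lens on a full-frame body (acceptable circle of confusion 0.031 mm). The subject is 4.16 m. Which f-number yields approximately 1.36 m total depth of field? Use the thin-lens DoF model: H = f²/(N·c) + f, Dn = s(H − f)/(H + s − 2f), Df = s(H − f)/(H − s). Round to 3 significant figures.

f/14

Write h = H − f = f²/(N·c). The thin-lens limits are Dn = s·h/(h + (s−f)) and Df = s·h/(h − (s−f)), so DoF = Df − Dn = 2·s·(s−f)·h / (h² − (s−f)²).
That is a quadratic in h: DoF·h² − 2·s·(s−f)·h − DoF·(s−f)² = 0 ⇒ h = (s−f)·(s + √(s² + DoF²)) / DoF = 4055 × (4160 + √(4160² + 1360²)) / 1360 = 4055 × (4160 + 4376.67) / 1360 ≈ 25453 mm.
Then N = f²/(c·h) = 105² / (0.031 × 25453) = 11025 / 789.05 ≈ 14.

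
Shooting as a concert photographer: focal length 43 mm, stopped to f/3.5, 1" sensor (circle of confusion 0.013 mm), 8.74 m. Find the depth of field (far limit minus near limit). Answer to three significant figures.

Hyperfocal distance H = f²/(N·c) + f = 43²/(3.5 × 0.013) + 43 = 1849/0.0455 + 43 ≈ 40680.4 mm ≈ 40.68 m.
Near limit Dn = s·(H − f)/(H + s − 2f) = 8740 × (40680.4 − 43) / (40680.4 + 8740 − 2 × 43) = 8740 × 40637.4 / 49334.4 ≈ 7199.3 mm.
Far limit Df = s·(H − f)/(H − s) = 8740 × (40680.4 − 43) / (40680.4 − 8740) = 8740 × 40637.4 / 31940.4 ≈ 11119.8 mm.
Depth of field = Df − Dn = 11119.8 − 7199.3 ≈ 3920.5 mm ≈ 3.92 m.

3.92 m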